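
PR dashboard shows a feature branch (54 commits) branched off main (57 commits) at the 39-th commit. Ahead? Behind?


Common ancestor: commit #39
feature commits after divergence: 54 - 39 = 15
main commits after divergence: 57 - 39 = 18
feature is 15 commits ahead of main
main is 18 commits ahead of feature

feature ahead: 15, main ahead: 18


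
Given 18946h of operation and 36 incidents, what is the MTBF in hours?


Formula: MTBF = Total operating time / Number of failures
MTBF = 18946 / 36
MTBF = 526.28 hours

526.28 hours


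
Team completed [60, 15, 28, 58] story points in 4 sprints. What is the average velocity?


Formula: Avg velocity = Total points / Number of sprints
Points: [60, 15, 28, 58]
Sum = 60 + 15 + 28 + 58 = 161
Avg velocity = 161 / 4 = 40.25 points/sprint

40.25 points/sprint


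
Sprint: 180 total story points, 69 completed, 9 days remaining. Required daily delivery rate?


Formula: Required rate = Remaining points / Days left
Remaining = 180 - 69 = 111 points
Required rate = 111 / 9 = 12.33 points/day

12.33 points/day


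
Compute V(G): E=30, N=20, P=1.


Formula: V(G) = E - N + 2P
V(G) = 30 - 20 + 2*1
V(G) = 10 + 2
V(G) = 12

12


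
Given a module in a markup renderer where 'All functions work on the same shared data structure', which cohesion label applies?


Reasoning: Functions share data
Type: Communicational cohesion

Communicational cohesion


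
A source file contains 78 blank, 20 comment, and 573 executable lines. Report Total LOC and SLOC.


Total LOC = blank + comment + code
Total LOC = 78 + 20 + 573 = 671
SLOC (source only) = code = 573

Total LOC: 671, SLOC: 573


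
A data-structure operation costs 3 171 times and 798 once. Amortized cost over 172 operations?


Formula: Amortized cost = Total cost / Operations
Total cost = (171 * 3) + (1 * 798)
Total cost = 513 + 798 = 1311
Amortized = 1311 / 172 = 7.6221

7.6221


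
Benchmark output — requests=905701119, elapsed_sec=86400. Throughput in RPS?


Formula: throughput = requests / seconds
throughput = 905701119 / 86400
throughput = 10482.65 requests/second

10482.65 requests/second


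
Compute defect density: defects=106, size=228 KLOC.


Defect density = defects / KLOC
Defect density = 106 / 228
Defect density = 0.465 defects/KLOC

0.465 defects/KLOC


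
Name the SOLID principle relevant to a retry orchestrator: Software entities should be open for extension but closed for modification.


This describes the Open/Closed Principle (OCP)

Open/Closed Principle (OCP)


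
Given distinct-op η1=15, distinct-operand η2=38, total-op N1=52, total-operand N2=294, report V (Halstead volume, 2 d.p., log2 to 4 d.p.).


Formula: V = N * log2(η), where N = N1 + N2 and η = η1 + η2
η = 15 + 38 = 53
N = 52 + 294 = 346
log2(53) ≈ 5.7279
V = 346 * 5.7279 = 1981.85

1981.85


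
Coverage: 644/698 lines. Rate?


Coverage = covered / total * 100
Coverage = 644 / 698 * 100
Coverage = 92.26%

92.26%


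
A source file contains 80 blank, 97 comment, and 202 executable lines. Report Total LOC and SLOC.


Total LOC = blank + comment + code
Total LOC = 80 + 97 + 202 = 379
SLOC (source only) = code = 202

Total LOC: 379, SLOC: 202


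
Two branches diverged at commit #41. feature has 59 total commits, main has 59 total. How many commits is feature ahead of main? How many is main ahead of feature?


Common ancestor: commit #41
feature commits after divergence: 59 - 41 = 18
main commits after divergence: 59 - 41 = 18
feature is 18 commits ahead of main
main is 18 commits ahead of feature

feature ahead: 18, main ahead: 18


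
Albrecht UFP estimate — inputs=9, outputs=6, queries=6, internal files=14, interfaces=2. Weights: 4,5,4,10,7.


UFP = EI*4 + EO*5 + EQ*4 + ILF*10 + EIF*7
UFP = 9*4 + 6*5 + 6*4 + 14*10 + 2*7
UFP = 36 + 30 + 24 + 140 + 14
UFP = 244

244


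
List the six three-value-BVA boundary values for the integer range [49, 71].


Range: [49, 71]
Boundaries: just below min, min, min+1, max-1, max, just above max
Values: [48, 49, 50, 70, 71, 72]

[48, 49, 50, 70, 71, 72]


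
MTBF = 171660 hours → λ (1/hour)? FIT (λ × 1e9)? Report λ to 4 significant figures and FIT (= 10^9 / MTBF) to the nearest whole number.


Formula: λ = 1 / MTBF; FIT = λ × 1e9 = 1e9 / MTBF
λ = 1 / 171660 ≈ 5.825e-06 failures/hour
FIT = 1e9 / 171660 ≈ 5825 failures per 1e9 hours (nearest whole number)

λ = 5.825e-06 /h, FIT = 5825


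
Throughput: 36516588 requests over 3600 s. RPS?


Formula: throughput = requests / seconds
throughput = 36516588 / 3600
throughput = 10143.5 requests/second

10143.5 requests/second


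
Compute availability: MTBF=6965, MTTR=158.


Availability = MTBF / (MTBF + MTTR)
Availability = 6965 / (6965 + 158)
Availability = 6965 / 7123
Availability = 97.7818%

97.7818%


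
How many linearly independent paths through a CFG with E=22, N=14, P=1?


Formula: V(G) = E - N + 2P
V(G) = 22 - 14 + 2*1
V(G) = 8 + 2
V(G) = 10

10


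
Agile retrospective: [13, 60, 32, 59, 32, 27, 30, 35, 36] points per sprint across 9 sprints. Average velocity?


Formula: Avg velocity = Total points / Number of sprints
Points: [13, 60, 32, 59, 32, 27, 30, 35, 36]
Sum = 13 + 60 + 32 + 59 + 32 + 27 + 30 + 35 + 36 = 324
Avg velocity = 324 / 9 = 36.0 points/sprint

36.0 points/sprint


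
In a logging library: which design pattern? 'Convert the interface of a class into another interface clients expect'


This matches the Adapter pattern

Adapter


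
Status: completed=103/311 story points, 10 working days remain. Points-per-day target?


Formula: Required rate = Remaining points / Days left
Remaining = 311 - 103 = 208 points
Required rate = 208 / 10 = 20.8 points/day

20.8 points/day


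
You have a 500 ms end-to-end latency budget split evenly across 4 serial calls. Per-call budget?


Formula: per_stage = total_budget / stages
per_stage = 500 / 4
per_stage = 125.0 ms

125.0 ms


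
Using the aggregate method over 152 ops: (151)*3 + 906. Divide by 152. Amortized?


Formula: Amortized cost = Total cost / Operations
Total cost = (151 * 3) + (1 * 906)
Total cost = 453 + 906 = 1359
Amortized = 1359 / 152 = 8.9408

8.9408


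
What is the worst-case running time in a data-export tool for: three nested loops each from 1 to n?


Reasoning: three levels of nesting over n
Complexity: O(n^3)

O(n^3)


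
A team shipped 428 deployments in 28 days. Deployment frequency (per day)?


Formula: deployments per day = releases / days
= 428 / 28
= 15.286 deploys/day
(equivalently, 107.0 deploys/week)

15.286 deploys/day


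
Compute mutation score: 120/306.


Mutation score = killed / total * 100
Mutation score = 120 / 306 * 100
Mutation score = 39.22%

39.22%


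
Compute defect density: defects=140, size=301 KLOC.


Defect density = defects / KLOC
Defect density = 140 / 301
Defect density = 0.465 defects/KLOC

0.465 defects/KLOC


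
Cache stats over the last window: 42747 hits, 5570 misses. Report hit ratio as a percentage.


Formula: hit rate = hits / (hits + misses) * 100
hit rate = 42747 / (42747 + 5570) * 100
hit rate = 42747 / 48317 * 100
hit rate = 88.47%

88.47%


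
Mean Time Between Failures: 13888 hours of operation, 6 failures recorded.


Formula: MTBF = Total operating time / Number of failures
MTBF = 13888 / 6
MTBF = 2314.67 hours

2314.67 hours


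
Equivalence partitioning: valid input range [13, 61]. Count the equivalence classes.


Valid range: [13, 61]
Class 1: x < 13 — invalid
Class 2: 13 ≤ x ≤ 61 — valid
Class 3: x > 61 — invalid
Total equivalence classes: 3

3 equivalence classes


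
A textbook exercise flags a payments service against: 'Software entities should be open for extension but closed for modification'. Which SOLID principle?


This describes the Open/Closed Principle (OCP)

Open/Closed Principle (OCP)


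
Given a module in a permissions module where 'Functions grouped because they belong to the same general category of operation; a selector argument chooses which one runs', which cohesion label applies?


Reasoning: Grouped by category of activity, not by data or sequence
Type: Logical cohesion

Logical cohesion


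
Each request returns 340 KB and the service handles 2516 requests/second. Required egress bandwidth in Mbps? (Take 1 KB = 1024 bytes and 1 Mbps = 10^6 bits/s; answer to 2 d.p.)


Formula: Mbps = payload_bytes * RPS * 8 / 1e6
Payload per request = 340 KB = 340 * 1024 = 348160 bytes
Total bytes/sec = 348160 * 2516 = 875970560
Total bits/sec = 875970560 * 8 = 7007764480
Mbps = 7007764480 / 1e6 = 7007.76

7007.76 Mbps


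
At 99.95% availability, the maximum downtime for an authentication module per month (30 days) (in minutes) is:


Formula: allowed downtime = period * (100 - SLA) / 100
Period (month (30 days)) = 43200 minutes
Unavailability fraction = (100 - 99.95) / 100
Allowed downtime = 43200 * (100 - 99.95) / 100
Allowed downtime = 21.6 minutes

21.6 minutes


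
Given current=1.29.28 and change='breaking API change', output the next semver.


Current: 1.29.28
Change category: 'breaking API change' → major bump
SemVer rule: major bump → increment MAJOR, reset MINOR and PATCH to 0
New: 2.0.0

2.0.0


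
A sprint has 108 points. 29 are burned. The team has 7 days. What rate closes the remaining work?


Formula: Required rate = Remaining points / Days left
Remaining = 108 - 29 = 79 points
Required rate = 79 / 7 = 11.29 points/day

11.29 points/day


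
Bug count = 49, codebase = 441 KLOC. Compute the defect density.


Defect density = defects / KLOC
Defect density = 49 / 441
Defect density = 0.111 defects/KLOC

0.111 defects/KLOC


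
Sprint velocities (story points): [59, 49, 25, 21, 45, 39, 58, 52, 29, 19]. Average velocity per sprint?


Formula: Avg velocity = Total points / Number of sprints
Points: [59, 49, 25, 21, 45, 39, 58, 52, 29, 19]
Sum = 59 + 49 + 25 + 21 + 45 + 39 + 58 + 52 + 29 + 19 = 396
Avg velocity = 396 / 10 = 39.6 points/sprint

39.6 points/sprint


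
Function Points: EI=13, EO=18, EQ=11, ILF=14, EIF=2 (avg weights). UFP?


UFP = EI*4 + EO*5 + EQ*4 + ILF*10 + EIF*7
UFP = 13*4 + 18*5 + 11*4 + 14*10 + 2*7
UFP = 52 + 90 + 44 + 140 + 14
UFP = 340

340


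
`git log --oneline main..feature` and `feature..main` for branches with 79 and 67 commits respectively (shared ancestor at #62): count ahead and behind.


Common ancestor: commit #62
feature commits after divergence: 79 - 62 = 17
main commits after divergence: 67 - 62 = 5
feature is 17 commits ahead of main
main is 5 commits ahead of feature

feature ahead: 17, main ahead: 5


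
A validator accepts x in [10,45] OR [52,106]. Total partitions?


Valid ranges: [10,45] and [52,106]
Class 1: x < 10 — invalid
Class 2: 10 ≤ x ≤ 45 — valid
Class 3: 45 < x < 52 — invalid (gap between ranges)
Class 4: 52 ≤ x ≤ 106 — valid
Class 5: x > 106 — invalid
Total equivalence classes: 5

5 equivalence classes


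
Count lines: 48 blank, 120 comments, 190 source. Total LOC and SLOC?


Total LOC = blank + comment + code
Total LOC = 48 + 120 + 190 = 358
SLOC (source only) = code = 190

Total LOC: 358, SLOC: 190


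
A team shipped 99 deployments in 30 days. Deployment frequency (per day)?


Formula: deployments per day = releases / days
= 99 / 30
= 3.3 deploys/day
(equivalently, 23.1 deploys/week)

3.3 deploys/day


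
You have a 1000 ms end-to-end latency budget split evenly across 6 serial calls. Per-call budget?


Formula: per_stage = total_budget / stages
per_stage = 1000 / 6
per_stage = 166.67 ms

166.67 ms


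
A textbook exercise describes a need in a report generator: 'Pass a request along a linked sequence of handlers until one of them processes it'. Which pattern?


This matches the Chain of Responsibility pattern

Chain of Responsibility


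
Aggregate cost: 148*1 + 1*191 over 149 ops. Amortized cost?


Formula: Amortized cost = Total cost / Operations
Total cost = (148 * 1) + (1 * 191)
Total cost = 148 + 191 = 339
Amortized = 339 / 149 = 2.2752

2.2752


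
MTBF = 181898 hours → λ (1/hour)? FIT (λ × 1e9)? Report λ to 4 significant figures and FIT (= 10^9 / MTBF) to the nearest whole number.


Formula: λ = 1 / MTBF; FIT = λ × 1e9 = 1e9 / MTBF
λ = 1 / 181898 ≈ 5.498e-06 failures/hour
FIT = 1e9 / 181898 ≈ 5498 failures per 1e9 hours (nearest whole number)

λ = 5.498e-06 /h, FIT = 5498


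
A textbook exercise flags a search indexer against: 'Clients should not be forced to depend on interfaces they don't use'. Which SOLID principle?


This describes the Interface Segregation Principle (ISP)

Interface Segregation Principle (ISP)


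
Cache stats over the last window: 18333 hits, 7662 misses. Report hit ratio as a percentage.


Formula: hit rate = hits / (hits + misses) * 100
hit rate = 18333 / (18333 + 7662) * 100
hit rate = 18333 / 25995 * 100
hit rate = 70.53%

70.53%


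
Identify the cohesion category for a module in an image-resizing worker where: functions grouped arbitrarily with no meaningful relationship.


Reasoning: Worst: random grouping
Type: Coincidental cohesion

Coincidental cohesion


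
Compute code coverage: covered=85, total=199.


Coverage = covered / total * 100
Coverage = 85 / 199 * 100
Coverage = 42.71%

42.71%


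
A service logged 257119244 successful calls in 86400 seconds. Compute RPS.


Formula: throughput = requests / seconds
throughput = 257119244 / 86400
throughput = 2975.92 requests/second

2975.92 requests/second


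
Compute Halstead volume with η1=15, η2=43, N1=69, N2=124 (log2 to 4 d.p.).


Formula: V = N * log2(η), where N = N1 + N2 and η = η1 + η2
η = 15 + 43 = 58
N = 69 + 124 = 193
log2(58) ≈ 5.8580
V = 193 * 5.8580 = 1130.59

1130.59


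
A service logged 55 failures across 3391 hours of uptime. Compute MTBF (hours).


Formula: MTBF = Total operating time / Number of failures
MTBF = 3391 / 55
MTBF = 61.65 hours

61.65 hours


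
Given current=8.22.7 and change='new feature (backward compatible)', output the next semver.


Current: 8.22.7
Change category: 'new feature (backward compatible)' → minor bump
SemVer rule: minor bump → increment MINOR, reset PATCH to 0 (MAJOR unchanged)
New: 8.23.0

8.23.0


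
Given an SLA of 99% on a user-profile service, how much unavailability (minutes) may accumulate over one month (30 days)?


Formula: allowed downtime = period * (100 - SLA) / 100
Period (month (30 days)) = 43200 minutes
Unavailability fraction = (100 - 99.0) / 100
Allowed downtime = 43200 * (100 - 99.0) / 100
Allowed downtime = 432.0 minutes

432.0 minutes


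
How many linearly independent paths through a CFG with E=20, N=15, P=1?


Formula: V(G) = E - N + 2P
V(G) = 20 - 15 + 2*1
V(G) = 5 + 2
V(G) = 7

7


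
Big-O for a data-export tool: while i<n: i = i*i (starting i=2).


Reasoning: squaring drives double-exponential growth; iterations ~ log log n
Complexity: O(log log n)

O(log log n)


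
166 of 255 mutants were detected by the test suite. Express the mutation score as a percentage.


Mutation score = killed / total * 100
Mutation score = 166 / 255 * 100
Mutation score = 65.1%

65.1%


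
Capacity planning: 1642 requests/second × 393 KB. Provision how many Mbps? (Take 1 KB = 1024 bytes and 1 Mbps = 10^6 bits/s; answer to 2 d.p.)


Formula: Mbps = payload_bytes * RPS * 8 / 1e6
Payload per request = 393 KB = 393 * 1024 = 402432 bytes
Total bytes/sec = 402432 * 1642 = 660793344
Total bits/sec = 660793344 * 8 = 5286346752
Mbps = 5286346752 / 1e6 = 5286.35

5286.35 Mbps


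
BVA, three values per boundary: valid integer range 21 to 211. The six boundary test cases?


Range: [21, 211]
Boundaries: just below min, min, min+1, max-1, max, just above max
Values: [20, 21, 22, 210, 211, 212]

[20, 21, 22, 210, 211, 212]


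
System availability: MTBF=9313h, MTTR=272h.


Availability = MTBF / (MTBF + MTTR)
Availability = 9313 / (9313 + 272)
Availability = 9313 / 9585
Availability = 97.1622%

97.1622%


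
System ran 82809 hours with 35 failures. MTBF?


Formula: MTBF = Total operating time / Number of failures
MTBF = 82809 / 35
MTBF = 2365.97 hours

2365.97 hours


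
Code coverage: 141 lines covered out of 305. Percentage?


Coverage = covered / total * 100
Coverage = 141 / 305 * 100
Coverage = 46.23%

46.23%


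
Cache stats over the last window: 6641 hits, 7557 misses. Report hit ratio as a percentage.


Formula: hit rate = hits / (hits + misses) * 100
hit rate = 6641 / (6641 + 7557) * 100
hit rate = 6641 / 14198 * 100
hit rate = 46.77%

46.77%


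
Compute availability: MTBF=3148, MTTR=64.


Availability = MTBF / (MTBF + MTTR)
Availability = 3148 / (3148 + 64)
Availability = 3148 / 3212
Availability = 98.0075%

98.0075%


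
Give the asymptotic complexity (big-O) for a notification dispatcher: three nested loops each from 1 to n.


Reasoning: three levels of nesting over n
Complexity: O(n^3)

O(n^3)


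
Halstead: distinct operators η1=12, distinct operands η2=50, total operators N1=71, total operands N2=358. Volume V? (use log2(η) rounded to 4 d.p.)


Formula: V = N * log2(η), where N = N1 + N2 and η = η1 + η2
η = 12 + 50 = 62
N = 71 + 358 = 429
log2(62) ≈ 5.9542
V = 429 * 5.9542 = 2554.35

2554.35


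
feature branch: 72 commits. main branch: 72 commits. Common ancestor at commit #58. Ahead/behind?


Common ancestor: commit #58
feature commits after divergence: 72 - 58 = 14
main commits after divergence: 72 - 58 = 14
feature is 14 commits ahead of main
main is 14 commits ahead of feature

feature ahead: 14, main ahead: 14


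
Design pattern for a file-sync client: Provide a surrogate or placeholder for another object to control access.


This matches the Proxy pattern

Proxy


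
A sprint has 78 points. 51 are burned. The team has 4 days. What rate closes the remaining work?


Formula: Required rate = Remaining points / Days left
Remaining = 78 - 51 = 27 points
Required rate = 27 / 4 = 6.75 points/day

6.75 points/day


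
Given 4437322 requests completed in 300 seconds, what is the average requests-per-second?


Formula: throughput = requests / seconds
throughput = 4437322 / 300
throughput = 14791.07 requests/second

14791.07 requests/second


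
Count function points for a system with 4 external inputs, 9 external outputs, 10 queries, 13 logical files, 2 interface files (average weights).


UFP = EI*4 + EO*5 + EQ*4 + ILF*10 + EIF*7
UFP = 4*4 + 9*5 + 10*4 + 13*10 + 2*7
UFP = 16 + 45 + 40 + 130 + 14
UFP = 245

245


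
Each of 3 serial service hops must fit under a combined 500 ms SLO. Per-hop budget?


Formula: per_stage = total_budget / stages
per_stage = 500 / 3
per_stage = 166.67 ms

166.67 ms


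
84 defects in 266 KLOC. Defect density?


Defect density = defects / KLOC
Defect density = 84 / 266
Defect density = 0.316 defects/KLOC

0.316 defects/KLOC


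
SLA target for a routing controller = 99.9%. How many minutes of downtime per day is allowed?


Formula: allowed downtime = period * (100 - SLA) / 100
Period (day) = 1440 minutes
Unavailability fraction = (100 - 99.9) / 100
Allowed downtime = 1440 * (100 - 99.9) / 100
Allowed downtime = 1.44 minutes

1.44 minutes


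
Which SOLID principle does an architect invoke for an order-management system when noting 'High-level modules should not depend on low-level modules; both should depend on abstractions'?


This describes the Dependency Inversion Principle (DIP)

Dependency Inversion Principle (DIP)


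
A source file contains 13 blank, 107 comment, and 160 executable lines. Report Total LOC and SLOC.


Total LOC = blank + comment + code
Total LOC = 13 + 107 + 160 = 280
SLOC (source only) = code = 160

Total LOC: 280, SLOC: 160


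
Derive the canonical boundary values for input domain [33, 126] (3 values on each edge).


Range: [33, 126]
Boundaries: just below min, min, min+1, max-1, max, just above max
Values: [32, 33, 34, 125, 126, 127]

[32, 33, 34, 125, 126, 127]


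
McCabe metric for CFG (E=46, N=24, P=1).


Formula: V(G) = E - N + 2P
V(G) = 46 - 24 + 2*1
V(G) = 22 + 2
V(G) = 24

24


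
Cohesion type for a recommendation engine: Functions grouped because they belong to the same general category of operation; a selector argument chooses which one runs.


Reasoning: Grouped by category of activity, not by data or sequence
Type: Logical cohesion

Logical cohesion


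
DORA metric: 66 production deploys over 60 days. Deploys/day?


Formula: deployments per day = releases / days
= 66 / 60
= 1.1 deploys/day
(equivalently, 7.7 deploys/week)

1.1 deploys/day


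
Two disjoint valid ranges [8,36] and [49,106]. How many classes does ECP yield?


Valid ranges: [8,36] and [49,106]
Class 1: x < 8 — invalid
Class 2: 8 ≤ x ≤ 36 — valid
Class 3: 36 < x < 49 — invalid (gap between ranges)
Class 4: 49 ≤ x ≤ 106 — valid
Class 5: x > 106 — invalid
Total equivalence classes: 5

5 equivalence classes


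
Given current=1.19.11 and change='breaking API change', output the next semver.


Current: 1.19.11
Change category: 'breaking API change' → major bump
SemVer rule: major bump → increment MAJOR, reset MINOR and PATCH to 0
New: 2.0.0

2.0.0


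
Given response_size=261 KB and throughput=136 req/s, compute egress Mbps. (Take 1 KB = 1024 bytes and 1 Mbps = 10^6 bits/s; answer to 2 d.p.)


Formula: Mbps = payload_bytes * RPS * 8 / 1e6
Payload per request = 261 KB = 261 * 1024 = 267264 bytes
Total bytes/sec = 267264 * 136 = 36347904
Total bits/sec = 36347904 * 8 = 290783232
Mbps = 290783232 / 1e6 = 290.78

290.78 Mbps


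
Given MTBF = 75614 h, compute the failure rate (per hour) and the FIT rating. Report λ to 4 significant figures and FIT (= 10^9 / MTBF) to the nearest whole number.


Formula: λ = 1 / MTBF; FIT = λ × 1e9 = 1e9 / MTBF
λ = 1 / 75614 ≈ 1.323e-05 failures/hour
FIT = 1e9 / 75614 ≈ 13225 failures per 1e9 hours (nearest whole number)

λ = 1.323e-05 /h, FIT = 13225


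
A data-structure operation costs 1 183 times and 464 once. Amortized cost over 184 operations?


Formula: Amortized cost = Total cost / Operations
Total cost = (183 * 1) + (1 * 464)
Total cost = 183 + 464 = 647
Amortized = 647 / 184 = 3.5163

3.5163


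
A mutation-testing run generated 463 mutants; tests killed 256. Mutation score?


Mutation score = killed / total * 100
Mutation score = 256 / 463 * 100
Mutation score = 55.29%

55.29%


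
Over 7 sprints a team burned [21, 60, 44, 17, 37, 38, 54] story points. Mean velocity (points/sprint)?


Formula: Avg velocity = Total points / Number of sprints
Points: [21, 60, 44, 17, 37, 38, 54]
Sum = 21 + 60 + 44 + 17 + 37 + 38 + 54 = 271
Avg velocity = 271 / 7 = 38.71 points/sprint

38.71 points/sprint


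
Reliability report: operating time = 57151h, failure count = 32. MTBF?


Formula: MTBF = Total operating time / Number of failures
MTBF = 57151 / 32
MTBF = 1785.97 hours

1785.97 hours


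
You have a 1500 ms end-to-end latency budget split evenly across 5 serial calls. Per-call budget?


Formula: per_stage = total_budget / stages
per_stage = 1500 / 5
per_stage = 300.0 ms

300.0 ms


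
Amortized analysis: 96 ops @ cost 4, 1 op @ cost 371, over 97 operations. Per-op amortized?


Formula: Amortized cost = Total cost / Operations
Total cost = (96 * 4) + (1 * 371)
Total cost = 384 + 371 = 755
Amortized = 755 / 97 = 7.7835

7.7835


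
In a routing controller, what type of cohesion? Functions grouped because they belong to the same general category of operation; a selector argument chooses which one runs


Reasoning: Grouped by category of activity, not by data or sequence
Type: Logical cohesion

Logical cohesion


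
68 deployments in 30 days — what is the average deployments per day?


Formula: deployments per day = releases / days
= 68 / 30
= 2.267 deploys/day
(equivalently, 15.87 deploys/week)

2.267 deploys/day


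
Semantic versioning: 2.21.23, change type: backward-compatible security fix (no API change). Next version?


Current: 2.21.23
Change category: 'backward-compatible security fix (no API change)' → patch bump
SemVer rule: patch bump → increment PATCH (MAJOR and MINOR unchanged)
New: 2.21.24

2.21.24


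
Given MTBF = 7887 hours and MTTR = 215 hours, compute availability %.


Availability = MTBF / (MTBF + MTTR)
Availability = 7887 / (7887 + 215)
Availability = 7887 / 8102
Availability = 97.3463%

97.3463%


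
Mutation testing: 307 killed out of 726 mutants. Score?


Mutation score = killed / total * 100
Mutation score = 307 / 726 * 100
Mutation score = 42.29%

42.29%


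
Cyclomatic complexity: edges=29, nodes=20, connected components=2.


Formula: V(G) = E - N + 2P
V(G) = 29 - 20 + 2*2
V(G) = 9 + 4
V(G) = 13

13


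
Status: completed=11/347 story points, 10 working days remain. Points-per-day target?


Formula: Required rate = Remaining points / Days left
Remaining = 347 - 11 = 336 points
Required rate = 336 / 10 = 33.6 points/day

33.6 points/day


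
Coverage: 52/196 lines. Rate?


Coverage = covered / total * 100
Coverage = 52 / 196 * 100
Coverage = 26.53%

26.53%


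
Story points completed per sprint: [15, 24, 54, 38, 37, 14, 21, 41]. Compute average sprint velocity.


Formula: Avg velocity = Total points / Number of sprints
Points: [15, 24, 54, 38, 37, 14, 21, 41]
Sum = 15 + 24 + 54 + 38 + 37 + 14 + 21 + 41 = 244
Avg velocity = 244 / 8 = 30.5 points/sprint

30.5 points/sprint


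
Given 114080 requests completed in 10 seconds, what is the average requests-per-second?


Formula: throughput = requests / seconds
throughput = 114080 / 10
throughput = 11408.0 requests/second

11408.0 requests/second


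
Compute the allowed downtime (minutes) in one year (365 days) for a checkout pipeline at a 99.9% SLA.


Formula: allowed downtime = period * (100 - SLA) / 100
Period (year (365 days)) = 525600 minutes
Unavailability fraction = (100 - 99.9) / 100
Allowed downtime = 525600 * (100 - 99.9) / 100
Allowed downtime = 525.6 minutes

525.6 minutes


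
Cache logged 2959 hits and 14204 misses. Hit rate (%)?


Formula: hit rate = hits / (hits + misses) * 100
hit rate = 2959 / (2959 + 14204) * 100
hit rate = 2959 / 17163 * 100
hit rate = 17.24%

17.24%


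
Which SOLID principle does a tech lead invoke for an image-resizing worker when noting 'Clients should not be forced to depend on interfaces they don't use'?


This describes the Interface Segregation Principle (ISP)

Interface Segregation Principle (ISP)


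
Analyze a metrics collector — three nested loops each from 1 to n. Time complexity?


Reasoning: three levels of nesting over n
Complexity: O(n^3)

O(n^3)


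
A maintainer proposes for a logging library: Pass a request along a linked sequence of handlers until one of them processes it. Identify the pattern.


This matches the Chain of Responsibility pattern

Chain of Responsibility


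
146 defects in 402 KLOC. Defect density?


Defect density = defects / KLOC
Defect density = 146 / 402
Defect density = 0.363 defects/KLOC

0.363 defects/KLOC


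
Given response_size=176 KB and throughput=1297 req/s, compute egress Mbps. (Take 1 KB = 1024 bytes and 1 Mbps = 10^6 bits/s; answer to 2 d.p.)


Formula: Mbps = payload_bytes * RPS * 8 / 1e6
Payload per request = 176 KB = 176 * 1024 = 180224 bytes
Total bytes/sec = 180224 * 1297 = 233750528
Total bits/sec = 233750528 * 8 = 1870004224
Mbps = 1870004224 / 1e6 = 1870.0

1870.0 Mbps


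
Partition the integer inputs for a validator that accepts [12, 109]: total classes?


Valid range: [12, 109]
Class 1: x < 12 — invalid
Class 2: 12 ≤ x ≤ 109 — valid
Class 3: x > 109 — invalid
Total equivalence classes: 3

3 equivalence classes


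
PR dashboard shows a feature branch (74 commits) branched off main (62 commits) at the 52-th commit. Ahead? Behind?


Common ancestor: commit #52
feature commits after divergence: 74 - 52 = 22
main commits after divergence: 62 - 52 = 10
feature is 22 commits ahead of main
main is 10 commits ahead of feature

feature ahead: 22, main ahead: 10


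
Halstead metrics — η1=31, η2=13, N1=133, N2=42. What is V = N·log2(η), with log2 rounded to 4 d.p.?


Formula: V = N * log2(η), where N = N1 + N2 and η = η1 + η2
η = 31 + 13 = 44
N = 133 + 42 = 175
log2(44) ≈ 5.4594
V = 175 * 5.4594 = 955.40

955.40


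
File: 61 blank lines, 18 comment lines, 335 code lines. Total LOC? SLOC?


Total LOC = blank + comment + code
Total LOC = 61 + 18 + 335 = 414
SLOC (source only) = code = 335

Total LOC: 414, SLOC: 335


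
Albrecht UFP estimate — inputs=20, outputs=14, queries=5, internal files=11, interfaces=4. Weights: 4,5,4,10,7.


UFP = EI*4 + EO*5 + EQ*4 + ILF*10 + EIF*7
UFP = 20*4 + 14*5 + 5*4 + 11*10 + 4*7
UFP = 80 + 70 + 20 + 110 + 28
UFP = 308

308


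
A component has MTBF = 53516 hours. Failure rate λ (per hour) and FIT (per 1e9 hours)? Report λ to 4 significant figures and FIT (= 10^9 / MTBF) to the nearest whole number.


Formula: λ = 1 / MTBF; FIT = λ × 1e9 = 1e9 / MTBF
λ = 1 / 53516 ≈ 1.869e-05 failures/hour
FIT = 1e9 / 53516 ≈ 18686 failures per 1e9 hours (nearest whole number)

λ = 1.869e-05 /h, FIT = 18686


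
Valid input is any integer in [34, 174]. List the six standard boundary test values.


Range: [34, 174]
Boundaries: just below min, min, min+1, max-1, max, just above max
Values: [33, 34, 35, 173, 174, 175]

[33, 34, 35, 173, 174, 175]


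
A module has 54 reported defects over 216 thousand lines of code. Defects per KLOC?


Defect density = defects / KLOC
Defect density = 54 / 216
Defect density = 0.25 defects/KLOC

0.25 defects/KLOC


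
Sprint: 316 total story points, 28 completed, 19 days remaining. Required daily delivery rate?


Formula: Required rate = Remaining points / Days left
Remaining = 316 - 28 = 288 points
Required rate = 288 / 19 = 15.16 points/day

15.16 points/day


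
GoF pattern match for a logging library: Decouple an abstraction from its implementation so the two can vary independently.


This matches the Bridge pattern

Bridge


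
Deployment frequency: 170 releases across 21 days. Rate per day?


Formula: deployments per day = releases / days
= 170 / 21
= 8.095 deploys/day
(equivalently, 56.67 deploys/week)

8.095 deploys/day


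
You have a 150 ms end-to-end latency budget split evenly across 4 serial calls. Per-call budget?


Formula: per_stage = total_budget / stages
per_stage = 150 / 4
per_stage = 37.5 ms

37.5 ms


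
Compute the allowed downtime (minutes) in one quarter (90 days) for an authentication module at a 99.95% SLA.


Formula: allowed downtime = period * (100 - SLA) / 100
Period (quarter (90 days)) = 129600 minutes
Unavailability fraction = (100 - 99.95) / 100
Allowed downtime = 129600 * (100 - 99.95) / 100
Allowed downtime = 64.8 minutes

64.8 minutes


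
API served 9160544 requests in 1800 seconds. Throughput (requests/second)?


Formula: throughput = requests / seconds
throughput = 9160544 / 1800
throughput = 5089.19 requests/second

5089.19 requests/second


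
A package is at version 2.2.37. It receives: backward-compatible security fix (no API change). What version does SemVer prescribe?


Current: 2.2.37
Change category: 'backward-compatible security fix (no API change)' → patch bump
SemVer rule: patch bump → increment PATCH (MAJOR and MINOR unchanged)
New: 2.2.38

2.2.38


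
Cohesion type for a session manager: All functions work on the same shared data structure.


Reasoning: Functions share data
Type: Communicational cohesion

Communicational cohesion


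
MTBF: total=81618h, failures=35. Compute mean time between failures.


Formula: MTBF = Total operating time / Number of failures
MTBF = 81618 / 35
MTBF = 2331.94 hours

2331.94 hours


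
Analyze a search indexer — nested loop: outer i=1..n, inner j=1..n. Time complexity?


Reasoning: n iterations times n iterations
Complexity: O(n^2)

O(n^2)


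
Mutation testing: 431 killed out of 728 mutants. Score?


Mutation score = killed / total * 100
Mutation score = 431 / 728 * 100
Mutation score = 59.2%

59.2%


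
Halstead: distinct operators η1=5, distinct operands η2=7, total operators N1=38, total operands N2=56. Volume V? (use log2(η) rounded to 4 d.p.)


Formula: V = N * log2(η), where N = N1 + N2 and η = η1 + η2
η = 5 + 7 = 12
N = 38 + 56 = 94
log2(12) ≈ 3.5850
V = 94 * 3.5850 = 336.99

336.99


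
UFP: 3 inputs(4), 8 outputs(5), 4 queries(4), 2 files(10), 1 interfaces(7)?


UFP = EI*4 + EO*5 + EQ*4 + ILF*10 + EIF*7
UFP = 3*4 + 8*5 + 4*4 + 2*10 + 1*7
UFP = 12 + 40 + 16 + 20 + 7
UFP = 95

95


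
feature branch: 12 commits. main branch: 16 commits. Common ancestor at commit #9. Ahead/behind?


Common ancestor: commit #9
feature commits after divergence: 12 - 9 = 3
main commits after divergence: 16 - 9 = 7
feature is 3 commits ahead of main
main is 7 commits ahead of feature

feature ahead: 3, main ahead: 7


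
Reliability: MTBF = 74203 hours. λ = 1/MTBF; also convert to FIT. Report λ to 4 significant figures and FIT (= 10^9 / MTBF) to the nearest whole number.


Formula: λ = 1 / MTBF; FIT = λ × 1e9 = 1e9 / MTBF
λ = 1 / 74203 ≈ 1.348e-05 failures/hour
FIT = 1e9 / 74203 ≈ 13477 failures per 1e9 hours (nearest whole number)

λ = 1.348e-05 /h, FIT = 13477


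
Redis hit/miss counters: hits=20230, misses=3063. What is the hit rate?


Formula: hit rate = hits / (hits + misses) * 100
hit rate = 20230 / (20230 + 3063) * 100
hit rate = 20230 / 23293 * 100
hit rate = 86.85%

86.85%


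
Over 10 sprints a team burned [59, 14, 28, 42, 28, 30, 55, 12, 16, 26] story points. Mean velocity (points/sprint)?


Formula: Avg velocity = Total points / Number of sprints
Points: [59, 14, 28, 42, 28, 30, 55, 12, 16, 26]
Sum = 59 + 14 + 28 + 42 + 28 + 30 + 55 + 12 + 16 + 26 = 310
Avg velocity = 310 / 10 = 31.0 points/sprint

31.0 points/sprint


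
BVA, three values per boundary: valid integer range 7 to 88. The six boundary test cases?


Range: [7, 88]
Boundaries: just below min, min, min+1, max-1, max, just above max
Values: [6, 7, 8, 87, 88, 89]

[6, 7, 8, 87, 88, 89]


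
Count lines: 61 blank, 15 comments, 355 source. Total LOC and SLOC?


Total LOC = blank + comment + code
Total LOC = 61 + 15 + 355 = 431
SLOC (source only) = code = 355

Total LOC: 431, SLOC: 355


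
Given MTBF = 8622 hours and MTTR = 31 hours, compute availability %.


Availability = MTBF / (MTBF + MTTR)
Availability = 8622 / (8622 + 31)
Availability = 8622 / 8653
Availability = 99.6417%

99.6417%


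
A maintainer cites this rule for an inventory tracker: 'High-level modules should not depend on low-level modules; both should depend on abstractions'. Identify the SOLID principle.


This describes the Dependency Inversion Principle (DIP)

Dependency Inversion Principle (DIP)


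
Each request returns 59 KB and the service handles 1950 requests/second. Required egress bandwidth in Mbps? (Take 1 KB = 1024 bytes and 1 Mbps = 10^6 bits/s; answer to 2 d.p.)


Formula: Mbps = payload_bytes * RPS * 8 / 1e6
Payload per request = 59 KB = 59 * 1024 = 60416 bytes
Total bytes/sec = 60416 * 1950 = 117811200
Total bits/sec = 117811200 * 8 = 942489600
Mbps = 942489600 / 1e6 = 942.49

942.49 Mbps


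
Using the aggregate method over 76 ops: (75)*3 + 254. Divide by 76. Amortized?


Formula: Amortized cost = Total cost / Operations
Total cost = (75 * 3) + (1 * 254)
Total cost = 225 + 254 = 479
Amortized = 479 / 76 = 6.3026

6.3026


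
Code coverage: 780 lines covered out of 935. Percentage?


Coverage = covered / total * 100
Coverage = 780 / 935 * 100
Coverage = 83.42%

83.42%


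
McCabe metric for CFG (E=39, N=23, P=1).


Formula: V(G) = E - N + 2P
V(G) = 39 - 23 + 2*1
V(G) = 16 + 2
V(G) = 18

18


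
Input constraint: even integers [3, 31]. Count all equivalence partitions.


Constraint: even integers in [3, 31]
Class 1: x < 3 — out-of-range invalid
Class 2: x in [3,31] but odd — wrong type invalid
Class 3: x in [3,31] and even — valid
Class 4: x > 31 — out-of-range invalid
Total equivalence classes: 4

4 equivalence classes


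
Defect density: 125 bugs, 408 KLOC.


Defect density = defects / KLOC
Defect density = 125 / 408
Defect density = 0.306 defects/KLOC

0.306 defects/KLOC


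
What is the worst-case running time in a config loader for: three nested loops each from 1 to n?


Reasoning: three levels of nesting over n
Complexity: O(n^3)

O(n^3)


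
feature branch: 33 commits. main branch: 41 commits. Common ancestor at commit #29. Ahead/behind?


Common ancestor: commit #29
feature commits after divergence: 33 - 29 = 4
main commits after divergence: 41 - 29 = 12
feature is 4 commits ahead of main
main is 12 commits ahead of feature

feature ahead: 4, main ahead: 12


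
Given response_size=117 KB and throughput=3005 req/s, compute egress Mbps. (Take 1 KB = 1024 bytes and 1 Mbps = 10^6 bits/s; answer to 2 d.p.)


Formula: Mbps = payload_bytes * RPS * 8 / 1e6
Payload per request = 117 KB = 117 * 1024 = 119808 bytes
Total bytes/sec = 119808 * 3005 = 360023040
Total bits/sec = 360023040 * 8 = 2880184320
Mbps = 2880184320 / 1e6 = 2880.18

2880.18 Mbps


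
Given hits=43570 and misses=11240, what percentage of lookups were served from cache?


Formula: hit rate = hits / (hits + misses) * 100
hit rate = 43570 / (43570 + 11240) * 100
hit rate = 43570 / 54810 * 100
hit rate = 79.49%

79.49%


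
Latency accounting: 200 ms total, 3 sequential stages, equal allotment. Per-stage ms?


Formula: per_stage = total_budget / stages
per_stage = 200 / 3
per_stage = 66.67 ms

66.67 ms


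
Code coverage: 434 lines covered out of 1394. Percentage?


Coverage = covered / total * 100
Coverage = 434 / 1394 * 100
Coverage = 31.13%

31.13%


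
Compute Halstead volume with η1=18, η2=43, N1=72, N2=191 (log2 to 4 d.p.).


Formula: V = N * log2(η), where N = N1 + N2 and η = η1 + η2
η = 18 + 43 = 61
N = 72 + 191 = 263
log2(61) ≈ 5.9307
V = 263 * 5.9307 = 1559.77

1559.77


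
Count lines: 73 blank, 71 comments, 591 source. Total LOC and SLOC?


Total LOC = blank + comment + code
Total LOC = 73 + 71 + 591 = 735
SLOC (source only) = code = 591

Total LOC: 735, SLOC: 591


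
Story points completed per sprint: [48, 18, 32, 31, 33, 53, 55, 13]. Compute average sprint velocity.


Formula: Avg velocity = Total points / Number of sprints
Points: [48, 18, 32, 31, 33, 53, 55, 13]
Sum = 48 + 18 + 32 + 31 + 33 + 53 + 55 + 13 = 283
Avg velocity = 283 / 8 = 35.38 points/sprint

35.38 points/sprint


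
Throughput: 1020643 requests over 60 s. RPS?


Formula: throughput = requests / seconds
throughput = 1020643 / 60
throughput = 17010.72 requests/second

17010.72 requests/second


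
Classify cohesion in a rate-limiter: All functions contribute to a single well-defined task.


Reasoning: Best: single purpose
Type: Functional cohesion

Functional cohesion


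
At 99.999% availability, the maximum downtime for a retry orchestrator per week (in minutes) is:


Formula: allowed downtime = period * (100 - SLA) / 100
Period (week) = 10080 minutes
Unavailability fraction = (100 - 99.999) / 100
Allowed downtime = 10080 * (100 - 99.999) / 100
Allowed downtime = 0.1008 minutes

0.1008 minutes


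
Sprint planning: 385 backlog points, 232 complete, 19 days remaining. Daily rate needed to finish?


Formula: Required rate = Remaining points / Days left
Remaining = 385 - 232 = 153 points
Required rate = 153 / 19 = 8.05 points/day

8.05 points/day
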